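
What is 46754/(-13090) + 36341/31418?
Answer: -496606741/205630810 ≈ -2.4150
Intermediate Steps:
46754/(-13090) + 36341/31418 = 46754*(-1/13090) + 36341*(1/31418) = -23377/6545 + 36341/31418 = -496606741/205630810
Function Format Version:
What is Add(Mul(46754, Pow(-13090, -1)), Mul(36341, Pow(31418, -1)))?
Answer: Rational(-496606741, 205630810) ≈ -2.4150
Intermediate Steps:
Add(Mul(46754, Pow(-13090, -1)), Mul(36341, Pow(31418, -1))) = Add(Mul(46754, Rational(-1, 13090)), Mul(36341, Rational(1, 31418))) = Add(Rational(-23377, 6545), Rational(36341, 31418)) = Rational(-496606741, 205630810)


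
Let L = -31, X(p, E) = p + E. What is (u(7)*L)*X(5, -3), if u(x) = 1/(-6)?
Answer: 31/3 ≈ 10.333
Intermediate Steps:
X(p, E) = E + p
u(x) = -1/6
(u(7)*L)*X(5, -3) = (-1/6*(-31))*(-3 + 5) = (31/6)*2 = 31/3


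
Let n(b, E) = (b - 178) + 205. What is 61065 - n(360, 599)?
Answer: 60678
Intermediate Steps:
n(b, E) = 27 + b (n(b, E) = (-178 + b) + 205 = 27 + b)
61065 - n(360, 599) = 61065 - (27 + 360) = 61065 - 1*387 = 61065 - 387 = 60678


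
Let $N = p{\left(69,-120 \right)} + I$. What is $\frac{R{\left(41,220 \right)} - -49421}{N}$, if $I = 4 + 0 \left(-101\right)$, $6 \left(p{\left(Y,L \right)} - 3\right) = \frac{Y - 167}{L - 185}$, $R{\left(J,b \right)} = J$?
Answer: $\frac{3232695}{461} \approx 7012.4$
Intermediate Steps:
$p{\left(Y,L \right)} = 3 + \frac{-167 + Y}{6 \left(-185 + L\right)}$ ($p{\left(Y,L \right)} = 3 + \frac{\left(Y - 167\right) \frac{1}{L - 185}}{6} = 3 + \frac{\left(-167 + Y\right) \frac{1}{-185 + L}}{6} = 3 + \frac{\frac{1}{-185 + L} \left(-167 + Y\right)}{6} = 3 + \frac{-167 + Y}{6 \left(-185 + L\right)}$)
$I = 4$ ($I = 4 + 0 = 4$)
$N = \frac{6454}{915}$ ($N = \frac{-3497 + 69 + 18 \left(-120\right)}{6 \left(-185 - 120\right)} + 4 = \frac{-3497 + 69 - 2160}{6 \left(-305\right)} + 4 = \frac{1}{6} \left(- \frac{1}{305}\right) \left(-5588\right) + 4 = \frac{2794}{915} + 4 = \frac{6454}{915} \approx 7.0536$)
$\frac{R{\left(41,220 \right)} - -49421}{N} = \frac{41 - -49421}{\frac{6454}{915}} = \left(41 + 49421\right) \frac{915}{6454} = 49462 \cdot \frac{915}{6454} = \frac{3232695}{461}$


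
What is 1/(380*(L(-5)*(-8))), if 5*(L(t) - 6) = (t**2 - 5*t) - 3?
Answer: -1/46816 ≈ -2.1360e-5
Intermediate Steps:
L(t) = 27/5 - t + t**2/5 (L(t) = 6 + ((t**2 - 5*t) - 3)/5 = 6 + (-3 + t**2 - 5*t)/5 = 6 + (-3/5 - t + t**2/5) = 27/5 - t + t**2/5)
1/(380*(L(-5)*(-8))) = 1/(380*((27/5 - 1*(-5) + (1/5)*(-5)**2)*(-8))) = 1/(380*((27/5 + 5 + (1/5)*25)*(-8))) = 1/(380*((27/5 + 5 + 5)*(-8))) = 1/(380*((77/5)*(-8))) = 1/(380*(-616/5)) = 1/(-46816) = -1/46816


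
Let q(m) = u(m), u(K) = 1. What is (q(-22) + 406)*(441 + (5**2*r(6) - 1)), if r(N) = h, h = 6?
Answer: 240130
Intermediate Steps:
q(m) = 1
r(N) = 6
(q(-22) + 406)*(441 + (5**2*r(6) - 1)) = (1 + 406)*(441 + (5**2*6 - 1)) = 407*(441 + (25*6 - 1)) = 407*(441 + (150 - 1)) = 407*(441 + 149) = 407*590 = 240130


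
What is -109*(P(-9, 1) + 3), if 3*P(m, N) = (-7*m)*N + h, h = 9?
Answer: -2943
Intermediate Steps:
P(m, N) = 3 - 7*N*m/3 (P(m, N) = ((-7*m)*N + 9)/3 = (-7*N*m + 9)/3 = (9 - 7*N*m)/3 = 3 - 7*N*m/3)
-109*(P(-9, 1) + 3) = -109*((3 - 7/3*1*(-9)) + 3) = -109*((3 + 21) + 3) = -109*(24 + 3) = -109*27 = -2943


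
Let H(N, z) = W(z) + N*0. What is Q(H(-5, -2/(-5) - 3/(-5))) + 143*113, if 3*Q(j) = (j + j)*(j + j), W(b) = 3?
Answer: 16171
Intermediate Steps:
H(N, z) = 3 (H(N, z) = 3 + N*0 = 3 + 0 = 3)
Q(j) = 4*j²/3 (Q(j) = ((j + j)*(j + j))/3 = ((2*j)*(2*j))/3 = (4*j²)/3 = 4*j²/3)
Q(H(-5, -2/(-5) - 3/(-5))) + 143*113 = (4/3)*3² + 143*113 = (4/3)*9 + 16159 = 12 + 16159 = 16171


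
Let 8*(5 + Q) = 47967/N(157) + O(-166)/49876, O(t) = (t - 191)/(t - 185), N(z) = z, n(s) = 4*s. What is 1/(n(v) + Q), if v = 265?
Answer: 7329377952/8012404802807 ≈ 0.00091475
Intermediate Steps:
O(t) = (-191 + t)/(-185 + t)
Q = 243264173687/7329377952 (Q = -5 + (47967/157 + ((-191 - 166)/(-185 - 166))/49876)/8 = -5 + (47967*(1/157) + (-357/(-351))*(1/49876))/8 = -5 + (47967/157 - 1/351*(-357)*(1/49876))/8 = -5 + (47967/157 + (119/117)*(1/49876))/8 = -5 + (47967/157 + 119/5835492)/8 = -5 + (⅛)*(279911063447/916172244) = -5 + 279911063447/7329377952 = 243264173687/7329377952 ≈ 33.190)
1/(n(v) + Q) = 1/(4*265 + 243264173687/7329377952) = 1/(1060 + 243264173687/7329377952) = 1/(8012404802807/7329377952) = 7329377952/8012404802807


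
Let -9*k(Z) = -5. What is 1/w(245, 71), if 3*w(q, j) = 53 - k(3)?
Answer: 27/472 ≈ 0.057203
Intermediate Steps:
k(Z) = 5/9 (k(Z) = -⅑*(-5) = 5/9)
w(q, j) = 472/27 (w(q, j) = (53 - 1*5/9)/3 = (53 - 5/9)/3 = (⅓)*(472/9) = 472/27)
1/w(245, 71) = 1/(472/27) = 27/472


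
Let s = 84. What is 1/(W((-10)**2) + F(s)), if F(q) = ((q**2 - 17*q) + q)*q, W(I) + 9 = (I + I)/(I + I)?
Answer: 1/479800 ≈ 2.0842e-6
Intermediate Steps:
W(I) = -8 (W(I) = -9 + (I + I)/(I + I) = -9 + (2*I)/((2*I)) = -9 + (2*I)*(1/(2*I)) = -9 + 1 = -8)
F(q) = q*(q**2 - 16*q) (F(q) = (q**2 - 16*q)*q = q*(q**2 - 16*q))
1/(W((-10)**2) + F(s)) = 1/(-8 + 84**2*(-16 + 84)) = 1/(-8 + 7056*68) = 1/(-8 + 479808) = 1/479800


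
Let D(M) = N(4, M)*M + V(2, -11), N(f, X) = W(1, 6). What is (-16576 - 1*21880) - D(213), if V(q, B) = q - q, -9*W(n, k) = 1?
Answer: -115297/3 ≈ -38432.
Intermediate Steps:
W(n, k) = -⅑ (W(n, k) = -⅑*1 = -⅑)
N(f, X) = -⅑
V(q, B) = 0
D(M) = -M/9 (D(M) = -M/9 + 0 = -M/9)
(-16576 - 1*21880) - D(213) = (-16576 - 1*21880) - (-1)*213/9 = (-16576 - 21880) - 1*(-71/3) = -38456 + 71/3 = -115297/3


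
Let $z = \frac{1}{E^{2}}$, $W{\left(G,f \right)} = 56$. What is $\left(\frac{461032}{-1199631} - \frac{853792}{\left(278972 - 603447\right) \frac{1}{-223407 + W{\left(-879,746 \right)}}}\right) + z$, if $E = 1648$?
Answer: $- \frac{621301441304687210420683}{1057166361831302400} \approx -5.877 \cdot 10^{5}$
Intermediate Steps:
$z = \frac{1}{2715904}$ ($z = \frac{1}{1648^{2}} = \frac{1}{2715904} \approx 3.682 \cdot 10^{-7}$)
$\left(\frac{461032}{-1199631} - \frac{853792}{\left(278972 - 603447\right) \frac{1}{-223407 + W{\left(-879,746 \right)}}}\right) + z = \left(\frac{461032}{-1199631} - \frac{853792}{\left(278972 - 603447\right) \frac{1}{-223407 + 56}}\right) + \frac{1}{2715904} = \left(461032 \left(- \frac{1}{1199631}\right) - \frac{853792}{\left(-324475\right) \frac{1}{-223351}}\right) + \frac{1}{2715904} = \left(- \frac{461032}{1199631} - \frac{853792}{\left(-324475\right) \left(- \frac{1}{223351}\right)}\right) + \frac{1}{2715904} = \left(- \frac{461032}{1199631} - \frac{853792}{\frac{324475}{223351}}\right) + \frac{1}{2715904} = \left(- \frac{461032}{1199631} - \frac{190695296992}{324475}\right) + \frac{1}{2715904} = - \frac{228764139419168152}{389250268725} + \frac{1}{2715904} = - \frac{621301441304687210420683}{1057166361831302400}$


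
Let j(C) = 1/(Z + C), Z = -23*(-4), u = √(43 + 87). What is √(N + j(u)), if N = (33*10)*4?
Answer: √(1320 + 1/(92 + √130)) ≈ 36.332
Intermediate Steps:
N = 1320 (N = 330*4 = 1320)
u = √130 ≈ 11.402
Z = 92
j(C) = 1/(92 + C)
√(N + j(u)) = √(1320 + 1/(92 + √130))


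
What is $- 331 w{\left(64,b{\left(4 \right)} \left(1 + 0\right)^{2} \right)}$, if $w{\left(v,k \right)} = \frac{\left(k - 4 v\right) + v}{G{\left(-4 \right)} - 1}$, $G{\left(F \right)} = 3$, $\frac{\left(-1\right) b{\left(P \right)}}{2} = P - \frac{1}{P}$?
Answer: $\frac{132069}{4} \approx 33017.0$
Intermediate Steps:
$b{\left(P \right)} = - 2 P + \frac{2}{P}$ ($b{\left(P \right)} = - 2 \left(P - \frac{1}{P}\right) = - 2 P + \frac{2}{P}$)
$w{\left(v,k \right)} = \frac{k}{2} - \frac{3 v}{2}$ ($w{\left(v,k \right)} = \frac{\left(k - 4 v\right) + v}{3 - 1} = \frac{k - 3 v}{2} = \left(k - 3 v\right) \frac{1}{2} = \frac{k}{2} - \frac{3 v}{2}$)
$- 331 w{\left(64,b{\left(4 \right)} \left(1 + 0\right)^{2} \right)} = - 331 \left(\frac{\left(\left(-2\right) 4 + \frac{2}{4}\right) \left(1 + 0\right)^{2}}{2} - 96\right) = - 331 \left(\frac{\left(-8 + 2 \cdot \frac{1}{4}\right) 1^{2}}{2} - 96\right) = - 331 \left(\frac{\left(-8 + \frac{1}{2}\right) 1}{2} - 96\right) = - 331 \left(\frac{\left(- \frac{15}{2}\right) 1}{2} - 96\right) = - 331 \left(\frac{1}{2} \left(- \frac{15}{2}\right) - 96\right) = - 331 \left(- \frac{15}{4} - 96\right) = \left(-331\right) \left(- \frac{399}{4}\right) = \frac{132069}{4}$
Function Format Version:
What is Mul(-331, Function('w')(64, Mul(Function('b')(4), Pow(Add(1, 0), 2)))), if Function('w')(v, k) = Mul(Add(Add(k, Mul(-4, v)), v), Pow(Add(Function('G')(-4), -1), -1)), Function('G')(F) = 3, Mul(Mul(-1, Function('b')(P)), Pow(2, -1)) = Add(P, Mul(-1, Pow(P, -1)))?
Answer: Rational(132069, 4) ≈ 33017.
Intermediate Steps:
Function('b')(P) = Add(Mul(-2, P), Mul(2, Pow(P, -1))) (Function('b')(P) = Mul(-2, Add(P, Mul(-1, Pow(P, -1)))) = Add(Mul(-2, P), Mul(2, Pow(P, -1))))
Function('w')(v, k) = Add(Mul(Rational(1, 2), k), Mul(Rational(-3, 2), v)) (Function('w')(v, k) = Mul(Add(Add(k, Mul(-4, v)), v), Pow(Add(3, -1), -1)) = Mul(Add(k, Mul(-3, v)), Pow(2, -1)) = Mul(Add(k, Mul(-3, v)), Rational(1, 2)) = Add(Mul(Rational(1, 2), k), Mul(Rational(-3, 2), v)))
Mul(-331, Function('w')(64, Mul(Function('b')(4), Pow(Add(1, 0), 2)))) = Mul(-331, Add(Mul(Rational(1, 2), Mul(Add(Mul(-2, 4), Mul(2, Pow(4, -1))), Pow(Add(1, 0), 2))), Mul(Rational(-3, 2), 64))) = Mul(-331, Add(Mul(Rational(1, 2), Mul(Add(-8, Mul(2, Rational(1, 4))), Pow(1, 2))), -96)) = Mul(-331, Add(Mul(Rational(1, 2), Mul(Add(-8, Rational(1, 2)), 1)), -96)) = Mul(-331, Add(Mul(Rational(1, 2), Mul(Rational(-15, 2), 1)), -96)) = Mul(-331, Add(Mul(Rational(1, 2), Rational(-15, 2)), -96)) = Mul(-331, Add(Rational(-15, 4), -96)) = Mul(-331, Rational(-399, 4)) = Rational(132069, 4)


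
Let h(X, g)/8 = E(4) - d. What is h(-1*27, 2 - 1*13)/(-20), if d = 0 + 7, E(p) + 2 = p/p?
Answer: 16/5 ≈ 3.2000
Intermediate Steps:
E(p) = -1 (E(p) = -2 + p/p = -2 + 1 = -1)
d = 7
h(X, g) = -64 (h(X, g) = 8*(-1 - 1*7) = 8*(-1 - 7) = 8*(-8) = -64)
h(-1*27, 2 - 1*13)/(-20) = -64/(-20) = -1/20*(-64) = 16/5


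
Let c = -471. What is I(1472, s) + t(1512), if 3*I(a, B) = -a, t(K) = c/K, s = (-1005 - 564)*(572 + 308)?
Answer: -247453/504 ≈ -490.98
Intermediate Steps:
s = -1380720 (s = -1569*880 = -1380720)
t(K) = -471/K
I(a, B) = -a/3 (I(a, B) = (-a)/3 = -a/3)
I(1472, s) + t(1512) = -⅓*1472 - 471/1512 = -1472/3 - 471*1/1512 = -1472/3 - 157/504 = -247453/504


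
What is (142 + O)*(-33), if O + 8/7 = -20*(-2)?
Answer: -41778/7 ≈ -5968.3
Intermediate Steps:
O = 272/7 (O = -8/7 - 20*(-2) = -8/7 + 40 = 272/7 ≈ 38.857)
(142 + O)*(-33) = (142 + 272/7)*(-33) = (1266/7)*(-33) = -41778/7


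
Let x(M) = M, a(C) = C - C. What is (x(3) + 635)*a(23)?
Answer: 0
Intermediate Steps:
a(C) = 0
(x(3) + 635)*a(23) = (3 + 635)*0 = 638*0 = 0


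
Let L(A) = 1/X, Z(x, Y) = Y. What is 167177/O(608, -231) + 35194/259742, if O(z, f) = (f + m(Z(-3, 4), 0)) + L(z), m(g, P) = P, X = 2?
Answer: -43414776117/59870531 ≈ -725.14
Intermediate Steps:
L(A) = ½ (L(A) = 1/2 = ½)
O(z, f) = ½ + f (O(z, f) = (f + 0) + ½ = f + ½ = ½ + f)
167177/O(608, -231) + 35194/259742 = 167177/(½ - 231) + 35194/259742 = 167177/(-461/2) + 35194*(1/259742) = 167177*(-2/461) + 17597/129871 = -334354/461 + 17597/129871 = -43414776117/59870531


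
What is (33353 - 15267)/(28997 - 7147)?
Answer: 9043/10925 ≈ 0.82773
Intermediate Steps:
(33353 - 15267)/(28997 - 7147) = 18086/21850 = 18086*(1/21850) = 9043/10925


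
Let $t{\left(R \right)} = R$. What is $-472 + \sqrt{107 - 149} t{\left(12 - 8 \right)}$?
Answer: $-472 + 4 i \sqrt{42} \approx -472.0 + 25.923 i$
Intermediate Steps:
$-472 + \sqrt{107 - 149} t{\left(12 - 8 \right)} = -472 + \sqrt{107 - 149} \left(12 - 8\right) = -472 + \sqrt{-42} \left(12 - 8\right) = -472 + i \sqrt{42} \cdot 4 = -472 + 4 i \sqrt{42}$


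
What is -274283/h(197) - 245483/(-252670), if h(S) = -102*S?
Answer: 18558955253/1269287745 ≈ 14.622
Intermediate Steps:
-274283/h(197) - 245483/(-252670) = -274283/((-102*197)) - 245483/(-252670) = -274283/(-20094) - 245483*(-1/252670) = -274283*(-1/20094) + 245483/252670 = 274283/20094 + 245483/252670 = 18558955253/1269287745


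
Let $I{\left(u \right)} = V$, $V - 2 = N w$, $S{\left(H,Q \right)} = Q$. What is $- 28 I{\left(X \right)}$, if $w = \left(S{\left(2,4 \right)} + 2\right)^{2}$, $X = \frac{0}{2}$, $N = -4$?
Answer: $3976$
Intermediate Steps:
$X = 0$ ($X = 0 \cdot \frac{1}{2} = 0$)
$w = 36$ ($w = \left(4 + 2\right)^{2} = 6^{2} = 36$)
$V = -142$ ($V = 2 - 144 = -142$)
$I{\left(u \right)} = -142$
$- 28 I{\left(X \right)} = \left(-28\right) \left(-142\right) = 3976$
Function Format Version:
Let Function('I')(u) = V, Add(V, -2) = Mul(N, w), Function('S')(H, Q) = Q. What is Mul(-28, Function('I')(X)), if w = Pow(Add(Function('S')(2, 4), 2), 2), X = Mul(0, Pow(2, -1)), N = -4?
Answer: 3976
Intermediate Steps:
X = 0 (X = Mul(0, Rational(1, 2)) = 0)
w = 36 (w = Pow(Add(4, 2), 2) = Pow(6, 2) = 36)
V = -142 (V = Add(2, Mul(-4, 36)) = Add(2, -144) = -142)
Function('I')(u) = -142
Mul(-28, Function('I')(X)) = Mul(-28, -142) = 3976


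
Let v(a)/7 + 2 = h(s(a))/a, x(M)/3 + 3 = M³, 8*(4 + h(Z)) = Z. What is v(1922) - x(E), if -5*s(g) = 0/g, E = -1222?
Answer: 5260878352565/961 ≈ 5.4744e+9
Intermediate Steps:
s(g) = 0 (s(g) = -0/g = -⅕*0 = 0)
h(Z) = -4 + Z/8
x(M) = -9 + 3*M³
v(a) = -14 - 28/a (v(a) = -14 + 7*((-4 + (⅛)*0)/a) = -14 + 7*((-4 + 0)/a) = -14 + 7*(-4/a) = -14 - 28/a)
v(1922) - x(E) = (-14 - 28/1922) - (-9 + 3*(-1222)³) = (-14 - 28*1/1922) - (-9 + 3*(-1824793048)) = (-14 - 14/961) - (-9 - 5474379144) = -13468/961 - 1*(-5474379153) = -13468/961 + 5474379153 = 5260878352565/961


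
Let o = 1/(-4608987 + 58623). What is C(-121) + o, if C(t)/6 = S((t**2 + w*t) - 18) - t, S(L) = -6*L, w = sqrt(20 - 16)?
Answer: -2352492684361/4550364 ≈ -5.1699e+5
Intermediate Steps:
w = 2 (w = sqrt(4) = 2)
o = -1/4550364 (o = 1/(-4550364) = -1/4550364 ≈ -2.1976e-7)
C(t) = 648 - 78*t - 36*t**2 (C(t) = 6*(-6*((t**2 + 2*t) - 18) - t) = 6*(-6*(-18 + t**2 + 2*t) - t) = 6*((108 - 12*t - 6*t**2) - t) = 6*(108 - 13*t - 6*t**2) = 648 - 78*t - 36*t**2)
C(-121) + o = (648 - 78*(-121) - 36*(-121)**2) - 1/4550364 = (648 + 9438 - 36*14641) - 1/4550364 = (648 + 9438 - 527076) - 1/4550364 = -516990 - 1/4550364 = -2352492684361/4550364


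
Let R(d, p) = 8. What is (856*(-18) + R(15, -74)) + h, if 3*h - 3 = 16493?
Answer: -29704/3 ≈ -9901.3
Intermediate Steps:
h = 16496/3 (h = 1 + (1/3)*16493 = 1 + 16493/3 = 16496/3 ≈ 5498.7)
(856*(-18) + R(15, -74)) + h = (856*(-18) + 8) + 16496/3 = (-15408 + 8) + 16496/3 = -15400 + 16496/3 = -29704/3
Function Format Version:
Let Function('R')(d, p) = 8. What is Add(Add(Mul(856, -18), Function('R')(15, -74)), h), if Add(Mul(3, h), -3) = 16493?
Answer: Rational(-29704, 3) ≈ -9901.3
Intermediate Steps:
h = Rational(16496, 3) (h = Add(1, Mul(Rational(1, 3), 16493)) = Add(1, Rational(16493, 3)) = Rational(16496, 3) ≈ 5498.7)
Add(Add(Mul(856, -18), Function('R')(15, -74)), h) = Add(Add(Mul(856, -18), 8), Rational(16496, 3)) = Add(Add(-15408, 8), Rational(16496, 3)) = Add(-15400, Rational(16496, 3)) = Rational(-29704, 3)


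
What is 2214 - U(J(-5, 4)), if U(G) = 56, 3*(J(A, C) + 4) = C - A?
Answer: 2158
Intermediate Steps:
J(A, C) = -4 - A/3 + C/3 (J(A, C) = -4 + (C - A)/3 = -4 + (-A/3 + C/3) = -4 - A/3 + C/3)
2214 - U(J(-5, 4)) = 2214 - 1*56 = 2214 - 56 = 2158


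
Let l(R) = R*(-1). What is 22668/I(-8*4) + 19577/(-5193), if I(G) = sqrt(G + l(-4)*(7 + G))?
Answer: -19577/5193 - 3778*I*sqrt(33)/11 ≈ -3.7699 - 1973.0*I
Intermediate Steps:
l(R) = -R
I(G) = sqrt(28 + 5*G) (I(G) = sqrt(G + (-1*(-4))*(7 + G)) = sqrt(G + 4*(7 + G)) = sqrt(G + (28 + 4*G)) = sqrt(28 + 5*G))
22668/I(-8*4) + 19577/(-5193) = 22668/(sqrt(28 + 5*(-8*4))) + 19577/(-5193) = 22668/(sqrt(28 + 5*(-32))) + 19577*(-1/5193) = 22668/(sqrt(28 - 160)) - 19577/5193 = 22668/(sqrt(-132)) - 19577/5193 = 22668/((2*I*sqrt(33))) - 19577/5193 = 22668*(-I*sqrt(33)/66) - 19577/5193 = -3778*I*sqrt(33)/11 - 19577/5193 = -19577/5193 - 3778*I*sqrt(33)/11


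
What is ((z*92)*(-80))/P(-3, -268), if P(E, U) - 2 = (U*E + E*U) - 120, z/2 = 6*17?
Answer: -150144/149 ≈ -1007.7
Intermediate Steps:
z = 204 (z = 2*(6*17) = 2*102 = 204)
P(E, U) = -118 + 2*E*U (P(E, U) = 2 + ((U*E + E*U) - 120) = 2 + ((E*U + E*U) - 120) = 2 + (2*E*U - 120) = 2 + (-120 + 2*E*U) = -118 + 2*E*U)
((z*92)*(-80))/P(-3, -268) = ((204*92)*(-80))/(-118 + 2*(-3)*(-268)) = (18768*(-80))/(-118 + 1608) = -1501440/1490 = -1501440*1/1490 = -150144/149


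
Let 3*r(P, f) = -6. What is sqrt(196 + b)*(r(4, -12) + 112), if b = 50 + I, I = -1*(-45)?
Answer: 110*sqrt(291) ≈ 1876.5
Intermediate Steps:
I = 45
r(P, f) = -2 (r(P, f) = (1/3)*(-6) = -2)
b = 95 (b = 50 + 45 = 95)
sqrt(196 + b)*(r(4, -12) + 112) = sqrt(196 + 95)*(-2 + 112) = sqrt(291)*110 = 110*sqrt(291)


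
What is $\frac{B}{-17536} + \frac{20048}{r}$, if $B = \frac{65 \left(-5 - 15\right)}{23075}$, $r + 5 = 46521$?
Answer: $\frac{1560066797}{3619689056} \approx 0.43099$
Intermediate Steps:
$r = 46516$ ($r = -5 + 46521 = 46516$)
$B = - \frac{4}{71}$ ($B = 65 \left(-20\right) \frac{1}{23075} = \left(-1300\right) \frac{1}{23075} = - \frac{4}{71} \approx -0.056338$)
$\frac{B}{-17536} + \frac{20048}{r} = - \frac{4}{71 \left(-17536\right)} + \frac{20048}{46516} = \left(- \frac{4}{71}\right) \left(- \frac{1}{17536}\right) + 20048 \cdot \frac{1}{46516} = \frac{1}{311264} + \frac{5012}{11629} = \frac{1560066797}{3619689056}$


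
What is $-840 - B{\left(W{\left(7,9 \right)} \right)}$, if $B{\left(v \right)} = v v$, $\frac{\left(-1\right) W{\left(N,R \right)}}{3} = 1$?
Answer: $-849$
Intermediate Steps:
$W{\left(N,R \right)} = -3$ ($W{\left(N,R \right)} = \left(-3\right) 1 = -3$)
$B{\left(v \right)} = v^{2}$
$-840 - B{\left(W{\left(7,9 \right)} \right)} = -840 - \left(-3\right)^{2} = -840 - 9 = -849$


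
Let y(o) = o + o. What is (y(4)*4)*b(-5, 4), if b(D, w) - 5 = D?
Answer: 0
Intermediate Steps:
b(D, w) = 5 + D
y(o) = 2*o
(y(4)*4)*b(-5, 4) = ((2*4)*4)*(5 - 5) = (8*4)*0 = 32*0 = 0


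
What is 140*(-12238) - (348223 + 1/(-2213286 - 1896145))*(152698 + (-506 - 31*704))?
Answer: -186563439022810136/4109431 ≈ -4.5399e+10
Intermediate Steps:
140*(-12238) - (348223 + 1/(-2213286 - 1896145))*(152698 + (-506 - 31*704)) = -1713320 - (348223 + 1/(-4109431))*(152698 + (-506 - 21824)) = -1713320 - (348223 - 1/4109431)*(152698 - 22330) = -1713320 - 1430998391112*130368/4109431 = -1713320 - 1*186556398252489216/4109431 = -1713320 - 186556398252489216/4109431 = -186563439022810136/4109431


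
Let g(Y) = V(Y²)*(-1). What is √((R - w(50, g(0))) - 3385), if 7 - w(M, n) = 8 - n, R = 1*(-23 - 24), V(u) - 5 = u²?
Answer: I*√3426 ≈ 58.532*I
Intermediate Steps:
V(u) = 5 + u²
R = -47 (R = 1*(-47) = -47)
g(Y) = -5 - Y⁴ (g(Y) = (5 + (Y²)²)*(-1) = (5 + Y⁴)*(-1) = -5 - Y⁴)
w(M, n) = -1 + n (w(M, n) = 7 - (8 - n) = 7 + (-8 + n) = -1 + n)
√((R - w(50, g(0))) - 3385) = √((-47 - (-1 + (-5 - 1*0⁴))) - 3385) = √((-47 - (-1 + (-5 - 1*0))) - 3385) = √((-47 - (-1 + (-5 + 0))) - 3385) = √((-47 - (-1 - 5)) - 3385) = √((-47 - 1*(-6)) - 3385) = √((-47 + 6) - 3385) = √(-41 - 3385) = √(-3426) = I*√3426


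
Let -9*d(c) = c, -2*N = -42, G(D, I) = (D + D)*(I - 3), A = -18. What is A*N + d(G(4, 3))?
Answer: -378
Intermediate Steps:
G(D, I) = 2*D*(-3 + I) (G(D, I) = (2*D)*(-3 + I) = 2*D*(-3 + I))
N = 21 (N = -1/2*(-42) = 21)
d(c) = -c/9
A*N + d(G(4, 3)) = -18*21 - 2*4*(-3 + 3)/9 = -378 - 2*4*0/9 = -378 - 1/9*0 = -378 + 0 = -378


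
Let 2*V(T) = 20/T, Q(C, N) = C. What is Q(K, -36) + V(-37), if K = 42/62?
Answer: 467/1147 ≈ 0.40715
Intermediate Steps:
K = 21/31 (K = 42*(1/62) = 21/31 ≈ 0.67742)
V(T) = 10/T (V(T) = (20/T)/2 = 10/T)
Q(K, -36) + V(-37) = 21/31 + 10/(-37) = 21/31 + 10*(-1/37) = 21/31 - 10/37 = 467/1147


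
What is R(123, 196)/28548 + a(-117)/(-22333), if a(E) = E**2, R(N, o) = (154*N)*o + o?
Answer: 20631948538/159390621 ≈ 129.44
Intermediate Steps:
R(N, o) = o + 154*N*o (R(N, o) = 154*N*o + o = o + 154*N*o)
R(123, 196)/28548 + a(-117)/(-22333) = (196*(1 + 154*123))/28548 + (-117)**2/(-22333) = (196*(1 + 18942))*(1/28548) + 13689*(-1/22333) = (196*18943)*(1/28548) - 13689/22333 = 3712828*(1/28548) - 13689/22333 = 928207/7137 - 13689/22333 = 20631948538/159390621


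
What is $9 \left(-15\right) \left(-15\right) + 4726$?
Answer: $6751$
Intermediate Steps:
$9 \left(-15\right) \left(-15\right) + 4726 = \left(-135\right) \left(-15\right) + 4726 = 2025 + 4726 = 6751$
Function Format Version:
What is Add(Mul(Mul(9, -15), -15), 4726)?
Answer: 6751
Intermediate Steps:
Add(Mul(Mul(9, -15), -15), 4726) = Add(Mul(-135, -15), 4726) = Add(2025, 4726) = 6751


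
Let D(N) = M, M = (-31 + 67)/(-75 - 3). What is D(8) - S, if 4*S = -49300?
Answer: 160219/13 ≈ 12325.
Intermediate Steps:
M = -6/13 (M = 36/(-78) = 36*(-1/78) = -6/13 ≈ -0.46154)
S = -12325 (S = (¼)*(-49300) = -12325)
D(N) = -6/13
D(8) - S = -6/13 - 1*(-12325) = -6/13 + 12325 = 160219/13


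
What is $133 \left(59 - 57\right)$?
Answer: $266$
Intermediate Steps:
$133 \left(59 - 57\right) = 133 \cdot 2 = 266$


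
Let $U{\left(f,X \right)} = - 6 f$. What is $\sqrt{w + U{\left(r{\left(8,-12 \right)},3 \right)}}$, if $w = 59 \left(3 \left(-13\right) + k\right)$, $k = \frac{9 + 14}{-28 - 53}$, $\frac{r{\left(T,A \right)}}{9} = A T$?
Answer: $\frac{\sqrt{232166}}{9} \approx 53.537$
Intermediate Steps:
$r{\left(T,A \right)} = 9 A T$
$k = - \frac{23}{81}$ ($k = \frac{23}{-81} = 23 \left(- \frac{1}{81}\right) = - \frac{23}{81} \approx -0.28395$)
$w = - \frac{187738}{81}$ ($w = 59 \left(3 \left(-13\right) - \frac{23}{81}\right) = 59 \left(-39 - \frac{23}{81}\right) = 59 \left(- \frac{3182}{81}\right) = - \frac{187738}{81} \approx -2317.8$)
$\sqrt{w + U{\left(r{\left(8,-12 \right)},3 \right)}} = \sqrt{- \frac{187738}{81} - 6 \cdot 9 \left(-12\right) 8} = \sqrt{- \frac{187738}{81} - -5184} = \sqrt{- \frac{187738}{81} + 5184} = \sqrt{\frac{232166}{81}} = \frac{\sqrt{232166}}{9}$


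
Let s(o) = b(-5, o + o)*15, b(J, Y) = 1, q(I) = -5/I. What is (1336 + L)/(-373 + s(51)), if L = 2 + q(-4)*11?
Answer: -5407/1432 ≈ -3.7758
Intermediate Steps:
L = 63/4 (L = 2 - 5/(-4)*11 = 2 - 5*(-1/4)*11 = 2 + (5/4)*11 = 2 + 55/4 = 63/4 ≈ 15.750)
s(o) = 15 (s(o) = 1*15 = 15)
(1336 + L)/(-373 + s(51)) = (1336 + 63/4)/(-373 + 15) = (5407/4)/(-358) = (5407/4)*(-1/358) = -5407/1432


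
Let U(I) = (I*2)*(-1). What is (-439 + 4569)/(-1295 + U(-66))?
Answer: -4130/1163 ≈ -3.5512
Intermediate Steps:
U(I) = -2*I (U(I) = (2*I)*(-1) = -2*I)
(-439 + 4569)/(-1295 + U(-66)) = (-439 + 4569)/(-1295 - 2*(-66)) = 4130/(-1295 + 132) = 4130/(-1163) = 4130*(-1/1163) = -4130/1163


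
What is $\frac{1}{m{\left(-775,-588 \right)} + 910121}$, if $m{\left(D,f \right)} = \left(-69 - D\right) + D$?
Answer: $\frac{1}{910052} \approx 1.0988 \cdot 10^{-6}$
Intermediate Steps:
$m{\left(D,f \right)} = -69$
$\frac{1}{m{\left(-775,-588 \right)} + 910121} = \frac{1}{-69 + 910121} = \frac{1}{910052}$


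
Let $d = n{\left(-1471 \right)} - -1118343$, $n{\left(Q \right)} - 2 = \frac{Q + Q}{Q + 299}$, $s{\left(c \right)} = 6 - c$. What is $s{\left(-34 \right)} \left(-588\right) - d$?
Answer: $- \frac{669134361}{586} \approx -1.1419 \cdot 10^{6}$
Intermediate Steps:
$n{\left(Q \right)} = 2 + \frac{2 Q}{299 + Q}$ ($n{\left(Q \right)} = 2 + \frac{Q + Q}{Q + 299} = 2 + \frac{2 Q}{299 + Q}$)
$d = \frac{655351641}{586}$ ($d = \frac{2 \left(299 + 2 \left(-1471\right)\right)}{299 - 1471} - -1118343 = \frac{2 \left(299 - 2942\right)}{-1172} + 1118343 = 2 \left(- \frac{1}{1172}\right) \left(-2643\right) + 1118343 = \frac{2643}{586} + 1118343 = \frac{655351641}{586} \approx 1.1183 \cdot 10^{6}$)
$s{\left(-34 \right)} \left(-588\right) - d = \left(6 - -34\right) \left(-588\right) - \frac{655351641}{586} = \left(6 + 34\right) \left(-588\right) - \frac{655351641}{586} = 40 \left(-588\right) - \frac{655351641}{586} = -23520 - \frac{655351641}{586} = - \frac{669134361}{586}$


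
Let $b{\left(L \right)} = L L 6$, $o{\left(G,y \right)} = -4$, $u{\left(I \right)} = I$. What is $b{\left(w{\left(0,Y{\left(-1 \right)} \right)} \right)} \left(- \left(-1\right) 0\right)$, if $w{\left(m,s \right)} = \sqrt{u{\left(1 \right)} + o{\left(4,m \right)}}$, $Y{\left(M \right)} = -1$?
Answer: $0$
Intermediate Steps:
$w{\left(m,s \right)} = i \sqrt{3}$ ($w{\left(m,s \right)} = \sqrt{1 - 4} = \sqrt{-3} = i \sqrt{3}$)
$b{\left(L \right)} = 6 L^{2}$ ($b{\left(L \right)} = L^{2} \cdot 6 = 6 L^{2}$)
$b{\left(w{\left(0,Y{\left(-1 \right)} \right)} \right)} \left(- \left(-1\right) 0\right) = 6 \left(i \sqrt{3}\right)^{2} \left(- \left(-1\right) 0\right) = 6 \left(-3\right) \left(\left(-1\right) 0\right) = \left(-18\right) 0 = 0$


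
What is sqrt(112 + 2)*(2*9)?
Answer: 18*sqrt(114) ≈ 192.19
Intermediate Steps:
sqrt(112 + 2)*(2*9) = sqrt(114)*18 = 18*sqrt(114)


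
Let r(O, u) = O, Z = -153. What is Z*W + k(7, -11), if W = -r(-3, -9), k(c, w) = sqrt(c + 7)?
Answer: -459 + sqrt(14) ≈ -455.26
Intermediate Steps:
k(c, w) = sqrt(7 + c)
W = 3 (W = -1*(-3) = 3)
Z*W + k(7, -11) = -153*3 + sqrt(7 + 7) = -459 + sqrt(14)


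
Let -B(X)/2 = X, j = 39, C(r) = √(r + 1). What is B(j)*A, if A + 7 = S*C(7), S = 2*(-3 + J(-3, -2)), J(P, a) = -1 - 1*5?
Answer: 546 + 2808*√2 ≈ 4517.1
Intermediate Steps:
C(r) = √(1 + r)
J(P, a) = -6 (J(P, a) = -1 - 5 = -6)
S = -18 (S = 2*(-3 - 6) = 2*(-9) = -18)
B(X) = -2*X
A = -7 - 36*√2 (A = -7 - 18*√(1 + 7) = -7 - 36*√2 ≈ -57.912)
B(j)*A = (-2*39)*(-7 - 36*√2) = -78*(-7 - 36*√2) = 546 + 2808*√2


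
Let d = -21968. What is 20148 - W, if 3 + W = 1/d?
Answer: 442677169/21968 ≈ 20151.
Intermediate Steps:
W = -65905/21968 (W = -3 + 1/(-21968) = -3 - 1/21968 = -65905/21968 ≈ -3.0000)
20148 - W = 20148 - 1*(-65905/21968) = 20148 + 65905/21968 = 442677169/21968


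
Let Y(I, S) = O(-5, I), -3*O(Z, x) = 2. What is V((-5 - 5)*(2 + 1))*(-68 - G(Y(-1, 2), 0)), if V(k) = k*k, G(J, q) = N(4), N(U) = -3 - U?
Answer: -54900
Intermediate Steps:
O(Z, x) = -⅔ (O(Z, x) = -⅓*2 = -⅔)
Y(I, S) = -⅔
G(J, q) = -7 (G(J, q) = -3 - 1*4 = -3 - 4 = -7)
V(k) = k²
V((-5 - 5)*(2 + 1))*(-68 - G(Y(-1, 2), 0)) = ((-5 - 5)*(2 + 1))²*(-68 - 1*(-7)) = (-10*3)²*(-68 + 7) = (-30)²*(-61) = 900*(-61) = -54900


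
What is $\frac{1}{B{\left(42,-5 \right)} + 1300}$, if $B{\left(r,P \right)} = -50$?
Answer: $\frac{1}{1250} \approx 0.0008$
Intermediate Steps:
$\frac{1}{B{\left(42,-5 \right)} + 1300} = \frac{1}{-50 + 1300} = \frac{1}{1250}$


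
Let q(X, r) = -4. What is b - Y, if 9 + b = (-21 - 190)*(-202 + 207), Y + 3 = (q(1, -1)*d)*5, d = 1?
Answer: -1041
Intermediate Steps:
Y = -23 (Y = -3 - 4*1*5 = -3 - 4*5 = -3 - 20 = -23)
b = -1064 (b = -9 + (-21 - 190)*(-202 + 207) = -9 - 211*5 = -9 - 1055 = -1064)
b - Y = -1064 - 1*(-23) = -1064 + 23 = -1041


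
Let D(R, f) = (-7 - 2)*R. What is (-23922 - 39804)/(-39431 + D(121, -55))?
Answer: 31863/20260 ≈ 1.5727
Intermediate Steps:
D(R, f) = -9*R
(-23922 - 39804)/(-39431 + D(121, -55)) = (-23922 - 39804)/(-39431 - 9*121) = -63726/(-39431 - 1089) = -63726/(-40520) = -63726*(-1/40520) = 31863/20260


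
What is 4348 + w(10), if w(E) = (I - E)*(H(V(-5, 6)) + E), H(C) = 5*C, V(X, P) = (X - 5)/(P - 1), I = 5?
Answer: 4348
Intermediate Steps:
V(X, P) = (-5 + X)/(-1 + P)
w(E) = (-10 + E)*(5 - E) (w(E) = (5 - E)*(5*((-5 - 5)/(-1 + 6)) + E) = (5 - E)*(5*(-10/5) + E) = (5 - E)*(5*((⅕)*(-10)) + E) = (5 - E)*(5*(-2) + E) = (5 - E)*(-10 + E) = (-10 + E)*(5 - E))
4348 + w(10) = 4348 + (-50 - 1*10² + 15*10) = 4348 + (-50 - 1*100 + 150) = 4348 + (-50 - 100 + 150) = 4348 + 0 = 4348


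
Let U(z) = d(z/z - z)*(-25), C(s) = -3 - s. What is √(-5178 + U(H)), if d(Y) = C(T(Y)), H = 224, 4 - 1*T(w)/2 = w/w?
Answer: I*√4953 ≈ 70.378*I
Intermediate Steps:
T(w) = 6 (T(w) = 8 - 2*w/w = 8 - 2*1 = 8 - 2 = 6)
d(Y) = -9 (d(Y) = -3 - 1*6 = -3 - 6 = -9)
U(z) = 225 (U(z) = -9*(-25) = 225)
√(-5178 + U(H)) = √(-5178 + 225) = √(-4953) = I*√4953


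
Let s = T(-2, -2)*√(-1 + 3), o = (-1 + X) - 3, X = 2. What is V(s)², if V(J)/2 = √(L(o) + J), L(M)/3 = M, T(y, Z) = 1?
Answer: -24 + 4*√2 ≈ -18.343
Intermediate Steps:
o = -2 (o = (-1 + 2) - 3 = 1 - 3 = -2)
L(M) = 3*M
s = √2 (s = 1*√(-1 + 3) = 1*√2 = √2 ≈ 1.4142)
V(J) = 2*√(-6 + J) (V(J) = 2*√(3*(-2) + J) = 2*√(-6 + J))
V(s)² = (2*√(-6 + √2))² = -24 + 4*√2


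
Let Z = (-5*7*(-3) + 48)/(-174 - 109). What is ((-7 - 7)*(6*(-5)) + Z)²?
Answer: 14091351849/80089 ≈ 1.7595e+5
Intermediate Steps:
Z = -153/283 (Z = (-35*(-3) + 48)/(-283) = (105 + 48)*(-1/283) = 153*(-1/283) = -153/283 ≈ -0.54064)
((-7 - 7)*(6*(-5)) + Z)² = ((-7 - 7)*(6*(-5)) - 153/283)² = (-14*(-30) - 153/283)² = (420 - 153/283)² = (118707/283)² = 14091351849/80089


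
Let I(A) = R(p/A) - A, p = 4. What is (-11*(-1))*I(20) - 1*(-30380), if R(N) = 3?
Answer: 30193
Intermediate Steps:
I(A) = 3 - A
(-11*(-1))*I(20) - 1*(-30380) = (-11*(-1))*(3 - 1*20) - 1*(-30380) = 11*(3 - 20) + 30380 = 11*(-17) + 30380 = -187 + 30380 = 30193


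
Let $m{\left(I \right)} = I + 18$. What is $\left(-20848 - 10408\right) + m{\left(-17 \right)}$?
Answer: $-31255$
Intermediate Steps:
$m{\left(I \right)} = 18 + I$
$\left(-20848 - 10408\right) + m{\left(-17 \right)} = \left(-20848 - 10408\right) + \left(18 - 17\right) = -31256 + 1 = -31255$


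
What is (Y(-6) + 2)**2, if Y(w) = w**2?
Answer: 1444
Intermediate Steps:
(Y(-6) + 2)**2 = ((-6)**2 + 2)**2 = (36 + 2)**2 = 38**2 = 1444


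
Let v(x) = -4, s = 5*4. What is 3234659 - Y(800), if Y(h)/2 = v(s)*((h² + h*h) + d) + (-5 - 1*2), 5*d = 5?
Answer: 13474681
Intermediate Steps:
d = 1 (d = (⅕)*5 = 1)
s = 20
Y(h) = -22 - 16*h² (Y(h) = 2*(-4*((h² + h*h) + 1) + (-5 - 1*2)) = 2*(-4*((h² + h²) + 1) + (-5 - 2)) = 2*(-4*(2*h² + 1) - 7) = 2*(-4*(1 + 2*h²) - 7) = 2*((-4 - 8*h²) - 7) = 2*(-11 - 8*h²) = -22 - 16*h²)
3234659 - Y(800) = 3234659 - (-22 - 16*800²) = 3234659 - (-22 - 16*640000) = 3234659 - (-22 - 10240000) = 3234659 - 1*(-10240022) = 3234659 + 10240022 = 13474681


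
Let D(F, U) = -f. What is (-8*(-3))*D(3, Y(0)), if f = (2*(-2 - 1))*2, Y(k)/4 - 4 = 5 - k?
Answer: 288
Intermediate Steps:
Y(k) = 36 - 4*k (Y(k) = 16 + 4*(5 - k) = 16 + (20 - 4*k) = 36 - 4*k)
f = -12 (f = (2*(-3))*2 = -6*2 = -12)
D(F, U) = 12 (D(F, U) = -1*(-12) = 12)
(-8*(-3))*D(3, Y(0)) = -8*(-3)*12 = 24*12 = 288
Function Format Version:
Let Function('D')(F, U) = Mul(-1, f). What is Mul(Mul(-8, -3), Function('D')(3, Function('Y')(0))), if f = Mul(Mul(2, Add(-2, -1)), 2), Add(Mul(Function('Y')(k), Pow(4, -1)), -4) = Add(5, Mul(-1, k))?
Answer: 288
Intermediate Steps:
Function('Y')(k) = Add(36, Mul(-4, k)) (Function('Y')(k) = Add(16, Mul(4, Add(5, Mul(-1, k)))) = Add(16, Add(20, Mul(-4, k))) = Add(36, Mul(-4, k)))
f = -12 (f = Mul(Mul(2, -3), 2) = Mul(-6, 2) = -12)
Function('D')(F, U) = 12 (Function('D')(F, U) = Mul(-1, -12) = 12)
Mul(Mul(-8, -3), Function('D')(3, Function('Y')(0))) = Mul(Mul(-8, -3), 12) = Mul(24, 12) = 288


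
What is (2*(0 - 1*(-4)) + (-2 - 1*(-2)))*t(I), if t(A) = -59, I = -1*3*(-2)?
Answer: -472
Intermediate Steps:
I = 6 (I = -3*(-2) = 6)
(2*(0 - 1*(-4)) + (-2 - 1*(-2)))*t(I) = (2*(0 - 1*(-4)) + (-2 - 1*(-2)))*(-59) = (2*(0 + 4) + (-2 + 2))*(-59) = (2*4 + 0)*(-59) = (8 + 0)*(-59) = 8*(-59) = -472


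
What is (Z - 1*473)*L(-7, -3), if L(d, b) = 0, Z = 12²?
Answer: 0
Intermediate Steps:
Z = 144
(Z - 1*473)*L(-7, -3) = (144 - 1*473)*0 = (144 - 473)*0 = -329*0 = 0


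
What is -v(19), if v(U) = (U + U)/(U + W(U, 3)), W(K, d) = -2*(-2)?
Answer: -38/23 ≈ -1.6522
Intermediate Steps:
W(K, d) = 4
v(U) = 2*U/(4 + U) (v(U) = (U + U)/(U + 4) = (2*U)/(4 + U) = 2*U/(4 + U))
-v(19) = -2*19/(4 + 19) = -2*19/23 = -1*38/23 = -38/23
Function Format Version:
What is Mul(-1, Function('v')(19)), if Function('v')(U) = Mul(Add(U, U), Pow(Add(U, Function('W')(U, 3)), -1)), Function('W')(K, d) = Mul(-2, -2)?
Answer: Rational(-38, 23) ≈ -1.6522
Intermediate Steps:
Function('W')(K, d) = 4
Function('v')(U) = Mul(2, U, Pow(Add(4, U), -1)) (Function('v')(U) = Mul(Add(U, U), Pow(Add(U, 4), -1)) = Mul(Mul(2, U), Pow(Add(4, U), -1)) = Mul(2, U, Pow(Add(4, U), -1)))
Mul(-1, Function('v')(19)) = Mul(-1, Mul(2, 19, Pow(Add(4, 19), -1))) = Mul(-1, Mul(2, 19, Pow(23, -1))) = Mul(-1, Mul(2, 19, Rational(1, 23))) = Mul(-1, Rational(38, 23)) = Rational(-38, 23)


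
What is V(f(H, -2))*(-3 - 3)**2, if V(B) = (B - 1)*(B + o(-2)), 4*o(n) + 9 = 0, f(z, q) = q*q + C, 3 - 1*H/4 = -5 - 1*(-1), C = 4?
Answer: 1449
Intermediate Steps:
H = 28 (H = 12 - 4*(-5 - 1*(-1)) = 12 - 4*(-5 + 1) = 12 - 4*(-4) = 12 + 16 = 28)
f(z, q) = 4 + q**2 (f(z, q) = q*q + 4 = q**2 + 4 = 4 + q**2)
o(n) = -9/4 (o(n) = -9/4 + (1/4)*0 = -9/4 + 0 = -9/4)
V(B) = (-1 + B)*(-9/4 + B) (V(B) = (B - 1)*(B - 9/4) = (-1 + B)*(-9/4 + B))
V(f(H, -2))*(-3 - 3)**2 = (9/4 + (4 + (-2)**2)**2 - 13*(4 + (-2)**2)/4)*(-3 - 3)**2 = (9/4 + (4 + 4)**2 - 13*(4 + 4)/4)*(-6)**2 = (9/4 + 8**2 - 13/4*8)*36 = (9/4 + 64 - 26)*36 = (161/4)*36 = 1449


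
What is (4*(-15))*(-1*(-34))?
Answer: -2040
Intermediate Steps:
(4*(-15))*(-1*(-34)) = -60*34 = -2040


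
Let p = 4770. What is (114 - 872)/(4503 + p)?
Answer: -758/9273 ≈ -0.081743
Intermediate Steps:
(114 - 872)/(4503 + p) = (114 - 872)/(4503 + 4770) = -758/9273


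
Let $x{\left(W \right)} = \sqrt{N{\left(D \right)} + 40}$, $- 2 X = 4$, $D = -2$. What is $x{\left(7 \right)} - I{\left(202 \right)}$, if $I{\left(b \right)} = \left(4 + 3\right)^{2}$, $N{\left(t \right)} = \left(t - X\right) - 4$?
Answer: $-43$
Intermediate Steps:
$X = -2$ ($X = \left(- \frac{1}{2}\right) 4 = -2$)
$N{\left(t \right)} = -2 + t$ ($N{\left(t \right)} = \left(t - -2\right) - 4 = \left(t + 2\right) - 4 = \left(2 + t\right) - 4 = -2 + t$)
$x{\left(W \right)} = 6$ ($x{\left(W \right)} = \sqrt{\left(-2 - 2\right) + 40} = \sqrt{-4 + 40} = \sqrt{36} = 6$)
$I{\left(b \right)} = 49$ ($I{\left(b \right)} = 7^{2} = 49$)
$x{\left(7 \right)} - I{\left(202 \right)} = 6 - 49 = -43$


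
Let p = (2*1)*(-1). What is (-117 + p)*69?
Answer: -8211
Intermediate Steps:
p = -2 (p = 2*(-1) = -2)
(-117 + p)*69 = (-117 - 2)*69 = -119*69 = -8211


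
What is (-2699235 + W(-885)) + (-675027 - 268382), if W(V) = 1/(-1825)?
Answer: -6647825301/1825 ≈ -3.6426e+6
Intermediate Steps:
W(V) = -1/1825
(-2699235 + W(-885)) + (-675027 - 268382) = (-2699235 - 1/1825) + (-675027 - 268382) = -4926103876/1825 - 943409 = -6647825301/1825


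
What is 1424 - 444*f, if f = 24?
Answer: -9232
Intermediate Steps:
1424 - 444*f = 1424 - 444*24 = 1424 - 10656 = -9232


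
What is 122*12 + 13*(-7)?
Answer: 1373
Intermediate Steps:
122*12 + 13*(-7) = 1464 - 91 = 1373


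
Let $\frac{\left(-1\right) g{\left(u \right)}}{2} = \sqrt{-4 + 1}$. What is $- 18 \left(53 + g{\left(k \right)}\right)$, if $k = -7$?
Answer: $-954 + 36 i \sqrt{3} \approx -954.0 + 62.354 i$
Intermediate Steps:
$g{\left(u \right)} = - 2 i \sqrt{3}$ ($g{\left(u \right)} = - 2 \sqrt{-4 + 1} = - 2 \sqrt{-3} = - 2 i \sqrt{3}$)
$- 18 \left(53 + g{\left(k \right)}\right) = - 18 \left(53 - 2 i \sqrt{3}\right) = -954 + 36 i \sqrt{3}$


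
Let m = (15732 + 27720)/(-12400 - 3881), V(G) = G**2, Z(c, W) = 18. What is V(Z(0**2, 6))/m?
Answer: -146529/1207 ≈ -121.40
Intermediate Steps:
m = -4828/1809 (m = 43452/(-16281) = 43452*(-1/16281) = -4828/1809 ≈ -2.6689)
V(Z(0**2, 6))/m = 18**2/(-4828/1809) = 324*(-1809/4828) = -146529/1207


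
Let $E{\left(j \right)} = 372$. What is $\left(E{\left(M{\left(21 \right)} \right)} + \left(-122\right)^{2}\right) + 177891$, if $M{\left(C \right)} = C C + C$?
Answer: $193147$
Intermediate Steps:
$M{\left(C \right)} = C + C^{2}$ ($M{\left(C \right)} = C^{2} + C = C + C^{2}$)
$\left(E{\left(M{\left(21 \right)} \right)} + \left(-122\right)^{2}\right) + 177891 = \left(372 + \left(-122\right)^{2}\right) + 177891 = \left(372 + 14884\right) + 177891 = 15256 + 177891 = 193147$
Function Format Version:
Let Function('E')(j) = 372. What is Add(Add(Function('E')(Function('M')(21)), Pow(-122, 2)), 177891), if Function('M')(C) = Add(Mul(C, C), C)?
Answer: 193147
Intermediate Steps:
Function('M')(C) = Add(C, Pow(C, 2)) (Function('M')(C) = Add(Pow(C, 2), C) = Add(C, Pow(C, 2)))
Add(Add(Function('E')(Function('M')(21)), Pow(-122, 2)), 177891) = Add(Add(372, Pow(-122, 2)), 177891) = Add(Add(372, 14884), 177891) = Add(15256, 177891) = 193147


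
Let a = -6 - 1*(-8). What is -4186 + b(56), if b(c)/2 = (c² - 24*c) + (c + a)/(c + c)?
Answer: -16827/28 ≈ -600.96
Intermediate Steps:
a = 2 (a = -6 + 8 = 2)
b(c) = -48*c + 2*c² + (2 + c)/c (b(c) = 2*((c² - 24*c) + (c + 2)/(c + c)) = 2*((c² - 24*c) + (2 + c)/((2*c))) = 2*((c² - 24*c) + (2 + c)*(1/(2*c))) = 2*((c² - 24*c) + (2 + c)/(2*c)) = 2*(c² - 24*c + (2 + c)/(2*c)) = -48*c + 2*c² + (2 + c)/c)
-4186 + b(56) = -4186 + (1 - 48*56 + 2/56 + 2*56²) = -4186 + (1 - 2688 + 2*(1/56) + 2*3136) = -4186 + (1 - 2688 + 1/28 + 6272) = -4186 + 100381/28 = -16827/28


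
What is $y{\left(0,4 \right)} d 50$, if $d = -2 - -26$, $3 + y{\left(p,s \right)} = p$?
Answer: $-3600$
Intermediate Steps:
$y{\left(p,s \right)} = -3 + p$
$d = 24$ ($d = -2 + 26 = 24$)
$y{\left(0,4 \right)} d 50 = \left(-3 + 0\right) 24 \cdot 50 = \left(-3\right) 24 \cdot 50 = \left(-72\right) 50 = -3600$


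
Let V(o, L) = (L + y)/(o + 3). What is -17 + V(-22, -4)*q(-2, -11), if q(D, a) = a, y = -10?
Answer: -477/19 ≈ -25.105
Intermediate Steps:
V(o, L) = (-10 + L)/(3 + o) (V(o, L) = (L - 10)/(o + 3) = (-10 + L)/(3 + o))
-17 + V(-22, -4)*q(-2, -11) = -17 + ((-10 - 4)/(3 - 22))*(-11) = -17 + (-14/(-19))*(-11) = -17 - 1/19*(-14)*(-11) = -17 + (14/19)*(-11) = -17 - 154/19 = -477/19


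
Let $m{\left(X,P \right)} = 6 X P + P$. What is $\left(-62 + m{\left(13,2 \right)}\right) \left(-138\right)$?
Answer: $-13248$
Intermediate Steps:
$m{\left(X,P \right)} = P + 6 P X$ ($m{\left(X,P \right)} = 6 P X + P = P + 6 P X$)
$\left(-62 + m{\left(13,2 \right)}\right) \left(-138\right) = \left(-62 + 2 \left(1 + 6 \cdot 13\right)\right) \left(-138\right) = \left(-62 + 2 \left(1 + 78\right)\right) \left(-138\right) = \left(-62 + 2 \cdot 79\right) \left(-138\right) = \left(-62 + 158\right) \left(-138\right) = 96 \left(-138\right) = -13248$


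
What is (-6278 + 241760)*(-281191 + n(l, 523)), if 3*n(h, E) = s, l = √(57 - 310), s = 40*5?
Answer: -66199720262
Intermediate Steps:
s = 200
l = I*√253 (l = √(-253) = I*√253 ≈ 15.906*I)
n(h, E) = 200/3 (n(h, E) = (⅓)*200 = 200/3)
(-6278 + 241760)*(-281191 + n(l, 523)) = (-6278 + 241760)*(-281191 + 200/3) = 235482*(-843373/3) = -66199720262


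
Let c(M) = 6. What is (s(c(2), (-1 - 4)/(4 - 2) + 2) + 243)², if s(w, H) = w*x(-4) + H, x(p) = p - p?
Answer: 235225/4 ≈ 58806.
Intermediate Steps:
x(p) = 0
s(w, H) = H (s(w, H) = w*0 + H = 0 + H = H)
(s(c(2), (-1 - 4)/(4 - 2) + 2) + 243)² = (((-1 - 4)/(4 - 2) + 2) + 243)² = ((-5/2 + 2) + 243)² = (-½ + 243)² = (485/2)² = 235225/4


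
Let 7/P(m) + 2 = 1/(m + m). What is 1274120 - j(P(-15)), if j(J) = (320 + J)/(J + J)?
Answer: 53514971/42 ≈ 1.2742e+6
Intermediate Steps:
P(m) = 7/(-2 + 1/(2*m)) (P(m) = 7/(-2 + 1/(m + m)) = 7/(-2 + 1/(2*m)))
j(J) = (320 + J)/(2*J) (j(J) = (320 + J)/((2*J)) = (320 + J)*(1/(2*J)) = (320 + J)/(2*J))
1274120 - j(P(-15)) = 1274120 - (320 - 14*(-15)/(-1 + 4*(-15)))/(2*((-14*(-15)/(-1 + 4*(-15))))) = 1274120 - (320 - 14*(-15)/(-1 - 60))/(2*((-14*(-15)/(-1 - 60)))) = 1274120 - (320 - 14*(-15)/(-61))/(2*((-14*(-15)/(-61)))) = 1274120 - (320 - 14*(-15)*(-1/61))/(2*((-14*(-15)*(-1/61)))) = 1274120 - (320 - 210/61)/(2*(-210/61)) = 1274120 - (-61)*19310/(2*210*61) = 1274120 - 1*(-1931/42) = 1274120 + 1931/42 = 53514971/42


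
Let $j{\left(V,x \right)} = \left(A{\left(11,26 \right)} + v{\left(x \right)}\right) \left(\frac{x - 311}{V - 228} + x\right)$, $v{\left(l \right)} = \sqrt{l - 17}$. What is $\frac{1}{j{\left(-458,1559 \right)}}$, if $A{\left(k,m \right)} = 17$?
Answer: $- \frac{833}{95606227} + \frac{49 \sqrt{1542}}{95606227} \approx 1.1413 \cdot 10^{-5}$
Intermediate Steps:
$v{\left(l \right)} = \sqrt{-17 + l}$
$j{\left(V,x \right)} = \left(17 + \sqrt{-17 + x}\right) \left(x + \frac{-311 + x}{-228 + V}\right)$ ($j{\left(V,x \right)} = \left(17 + \sqrt{-17 + x}\right) \left(\frac{x - 311}{V - 228} + x\right) = \left(17 + \sqrt{-17 + x}\right) \left(\frac{-311 + x}{-228 + V} + x\right) = \left(17 + \sqrt{-17 + x}\right) \left(x + \frac{-311 + x}{-228 + V}\right)$)
$\frac{1}{j{\left(-458,1559 \right)}} = \frac{1}{\frac{1}{-228 - 458} \left(-5287 - 6016181 - 311 \sqrt{-17 + 1559} - 353893 \sqrt{-17 + 1559} + 17 \left(-458\right) 1559 - 714022 \sqrt{-17 + 1559}\right)} = \frac{1}{\frac{1}{-686} \left(-5287 - 6016181 - 311 \sqrt{1542} - 353893 \sqrt{1542} - 12138374 - 714022 \sqrt{1542}\right)} = \frac{1}{\left(- \frac{1}{686}\right) \left(-5287 - 6016181 - 311 \sqrt{1542} - 353893 \sqrt{1542} - 12138374 - 714022 \sqrt{1542}\right)} = \frac{1}{\left(- \frac{1}{686}\right) \left(-18159842 - 1068226 \sqrt{1542}\right)} = \frac{1}{\frac{9079921}{343} + \frac{534113 \sqrt{1542}}{343}}$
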